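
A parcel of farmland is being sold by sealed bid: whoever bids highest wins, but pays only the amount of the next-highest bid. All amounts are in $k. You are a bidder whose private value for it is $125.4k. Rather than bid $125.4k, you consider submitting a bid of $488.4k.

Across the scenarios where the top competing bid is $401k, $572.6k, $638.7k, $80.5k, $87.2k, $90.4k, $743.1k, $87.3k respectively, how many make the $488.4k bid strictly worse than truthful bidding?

The deviation hurts exactly when the highest competing bid lies strictly between $125.4k and $488.4k — overbidding then wins at a price above your value.
$401k: inside the interval → strictly worse (loss $275.6k).
$572.6k: above both → same outcome either way.
$638.7k: above both → same outcome either way.
$80.5k: below both → same outcome either way.
$87.2k: below both → same outcome either way.
$90.4k: below both → same outcome either way.
$743.1k: above both → same outcome either way.
$87.3k: below both → same outcome either way.
Count: 1.

1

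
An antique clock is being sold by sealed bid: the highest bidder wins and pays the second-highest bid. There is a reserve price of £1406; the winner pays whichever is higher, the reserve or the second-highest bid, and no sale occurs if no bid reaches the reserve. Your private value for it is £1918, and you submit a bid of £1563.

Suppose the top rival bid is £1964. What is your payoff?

£0

Your bid £1563 is below the highest competing bid £1964, so you lose. Payoff £0.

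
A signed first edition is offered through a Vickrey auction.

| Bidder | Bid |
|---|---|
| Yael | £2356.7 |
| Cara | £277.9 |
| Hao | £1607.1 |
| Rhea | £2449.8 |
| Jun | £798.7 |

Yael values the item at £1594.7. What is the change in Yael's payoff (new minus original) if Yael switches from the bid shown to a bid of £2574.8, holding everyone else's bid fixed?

The highest bid among the other bidders is £2449.8; Yael's bid doesn't change that.
Original bid £2356.7: Yael is not highest (top rival bid is £2449.8); payoff £0.
Alternative bid £2574.8: Yael is highest, pays the top rival bid £2449.8; payoff £1594.7 − £2449.8 = −£855.1.
Change in payoff = −£855.1 − (£0) = −£855.1.

−£855.1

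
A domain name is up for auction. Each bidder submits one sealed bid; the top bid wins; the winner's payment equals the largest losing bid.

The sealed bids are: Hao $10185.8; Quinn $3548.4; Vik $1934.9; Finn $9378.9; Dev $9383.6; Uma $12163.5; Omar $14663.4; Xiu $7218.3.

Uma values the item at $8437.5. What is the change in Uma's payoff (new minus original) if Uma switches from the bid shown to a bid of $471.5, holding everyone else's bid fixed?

The highest bid among the other bidders is $14663.4; Uma's bid doesn't change that.
Original bid $12163.5: Uma is not highest (top rival bid is $14663.4); payoff $0.
Alternative bid $471.5: Uma is not highest (top rival bid is $14663.4); payoff $0.
Change in payoff = $0 − ($0) = $0.

$0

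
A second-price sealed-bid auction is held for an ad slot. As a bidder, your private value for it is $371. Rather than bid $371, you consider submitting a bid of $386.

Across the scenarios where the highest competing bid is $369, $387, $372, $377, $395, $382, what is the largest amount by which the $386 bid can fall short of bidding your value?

$11

$369: same outcome either way → loss $0.
$387: same outcome either way → loss $0.
$372: truthful gives $0, deviation gives −$1 → loss $1.
$377: truthful gives $0, deviation gives −$6 → loss $6.
$395: same outcome either way → loss $0.
$382: truthful gives $0, deviation gives −$11 → loss $11.
Maximum loss: $11.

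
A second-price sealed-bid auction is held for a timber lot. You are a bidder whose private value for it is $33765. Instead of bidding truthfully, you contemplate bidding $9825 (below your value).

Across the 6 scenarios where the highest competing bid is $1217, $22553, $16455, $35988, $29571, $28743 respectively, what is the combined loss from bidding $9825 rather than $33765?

$37738

The deviation costs you only when the competing bid falls strictly between $9825 and $33765; elsewhere both bids give the same outcome.
$1217: outcomes coincide → loss $0.
$22553: truthful payoff $11212, deviation payoff $0 → loss $11212.
$16455: truthful payoff $17310, deviation payoff $0 → loss $17310.
$35988: outcomes coincide → loss $0.
$29571: truthful payoff $4194, deviation payoff $0 → loss $4194.
$28743: truthful payoff $5022, deviation payoff $0 → loss $5022.
Total loss = $11212 + $17310 + $4194 + $5022 = $37738.
Because the price is fixed by the runner-up's bid, deviating from your value can only change a good outcome into a bad one — never the reverse.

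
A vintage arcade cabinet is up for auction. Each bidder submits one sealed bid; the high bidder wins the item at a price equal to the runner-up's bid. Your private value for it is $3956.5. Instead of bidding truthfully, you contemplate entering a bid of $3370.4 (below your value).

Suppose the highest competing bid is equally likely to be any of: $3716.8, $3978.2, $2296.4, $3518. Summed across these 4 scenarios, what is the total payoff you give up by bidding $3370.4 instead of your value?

$678.2

The deviation costs you only when the competing bid falls strictly between $3370.4 and $3956.5; elsewhere both bids give the same outcome.
$3716.8: truthful payoff $239.7, deviation payoff $0 → loss $239.7.
$3978.2: outcomes coincide → loss $0.
$2296.4: outcomes coincide → loss $0.
$3518: truthful payoff $438.5, deviation payoff $0 → loss $438.5.
Total loss = $239.7 + $438.5 = $678.2.
Truthful bidding weakly dominates here: raising your bid can only win items priced above your value, and lowering it can only forfeit items priced below.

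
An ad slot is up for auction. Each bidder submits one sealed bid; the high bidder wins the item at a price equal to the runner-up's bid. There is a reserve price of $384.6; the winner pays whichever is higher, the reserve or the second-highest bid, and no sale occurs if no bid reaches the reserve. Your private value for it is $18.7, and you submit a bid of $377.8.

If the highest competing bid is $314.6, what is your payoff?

Your bid $377.8 is the highest bid but falls below the reserve $384.6, so the item goes unsold. Payoff $0.

$0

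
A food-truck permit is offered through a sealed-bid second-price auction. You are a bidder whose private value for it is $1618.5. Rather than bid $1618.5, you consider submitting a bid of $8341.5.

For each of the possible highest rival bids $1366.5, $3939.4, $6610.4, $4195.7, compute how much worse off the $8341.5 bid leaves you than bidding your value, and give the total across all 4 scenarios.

$9890

The deviation costs you only when the competing bid falls strictly between $1618.5 and $8341.5; elsewhere both bids give the same outcome.
$1366.5: outcomes coincide → loss $0.
$3939.4: truthful payoff $0, deviation payoff −$2320.9 → loss $2320.9.
$6610.4: truthful payoff $0, deviation payoff −$4991.9 → loss $4991.9.
$4195.7: truthful payoff $0, deviation payoff −$2577.2 → loss $2577.2.
Total loss = $2320.9 + $4991.9 + $2577.2 = $9890.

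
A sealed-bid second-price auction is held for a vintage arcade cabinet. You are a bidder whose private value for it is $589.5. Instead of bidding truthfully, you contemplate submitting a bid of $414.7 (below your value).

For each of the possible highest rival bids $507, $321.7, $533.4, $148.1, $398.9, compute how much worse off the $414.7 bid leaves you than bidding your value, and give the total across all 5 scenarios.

$138.6

The deviation costs you only when the competing bid falls strictly between $414.7 and $589.5; elsewhere both bids give the same outcome.
$507: truthful payoff $82.5, deviation payoff $0 → loss $82.5.
$321.7: outcomes coincide → loss $0.
$533.4: truthful payoff $56.1, deviation payoff $0 → loss $56.1.
$148.1: outcomes coincide → loss $0.
$398.9: outcomes coincide → loss $0.
Total loss = $82.5 + $56.1 = $138.6.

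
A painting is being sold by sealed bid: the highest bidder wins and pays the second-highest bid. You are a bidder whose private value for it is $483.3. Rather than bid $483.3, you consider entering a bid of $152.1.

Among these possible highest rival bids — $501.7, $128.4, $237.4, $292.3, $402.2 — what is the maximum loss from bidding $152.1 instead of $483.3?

$245.9

$501.7: same outcome either way → loss $0.
$128.4: same outcome either way → loss $0.
$237.4: truthful gives $245.9, deviation gives $0 → loss $245.9.
$292.3: truthful gives $191, deviation gives $0 → loss $191.
$402.2: truthful gives $81.1, deviation gives $0 → loss $81.1.
Maximum loss: $245.9.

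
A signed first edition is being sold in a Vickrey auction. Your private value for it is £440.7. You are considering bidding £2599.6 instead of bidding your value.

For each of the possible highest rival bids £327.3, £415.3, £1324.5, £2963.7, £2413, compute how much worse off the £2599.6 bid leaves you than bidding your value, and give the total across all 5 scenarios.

The deviation costs you only when the competing bid falls strictly between £440.7 and £2599.6; elsewhere both bids give the same outcome.
£327.3: outcomes coincide → loss £0.
£415.3: outcomes coincide → loss £0.
£1324.5: truthful payoff £0, deviation payoff −£883.8 → loss £883.8.
£2963.7: outcomes coincide → loss £0.
£2413: truthful payoff £0, deviation payoff −£1972.3 → loss £1972.3.
Total loss = £883.8 + £1972.3 = £2856.1.
Truthful bidding weakly dominates here: raising your bid can only win items priced above your value, and lowering it can only forfeit items priced below.

£2856.1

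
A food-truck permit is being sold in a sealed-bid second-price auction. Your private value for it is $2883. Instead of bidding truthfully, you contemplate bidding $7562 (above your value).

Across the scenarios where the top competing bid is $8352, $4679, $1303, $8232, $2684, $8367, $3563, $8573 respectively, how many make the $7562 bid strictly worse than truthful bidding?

2

The deviation hurts exactly when the highest competing bid lies strictly between $2883 and $7562 — overbidding then wins at a price above your value.
$8352: above both → same outcome either way.
$4679: inside the interval → strictly worse (loss $1796).
$1303: below both → same outcome either way.
$8232: above both → same outcome either way.
$2684: below both → same outcome either way.
$8367: above both → same outcome either way.
$3563: inside the interval → strictly worse (loss $680).
$8573: above both → same outcome either way.
Count: 2.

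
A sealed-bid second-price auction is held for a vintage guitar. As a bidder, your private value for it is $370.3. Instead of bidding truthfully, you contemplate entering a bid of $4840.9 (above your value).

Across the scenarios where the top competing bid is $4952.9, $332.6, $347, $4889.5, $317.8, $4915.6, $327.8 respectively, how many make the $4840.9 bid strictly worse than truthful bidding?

The deviation hurts exactly when the highest competing bid lies strictly between $370.3 and $4840.9 — overbidding then wins at a price above your value.
$4952.9: above both → same outcome either way.
$332.6: below both → same outcome either way.
$347: below both → same outcome either way.
$4889.5: above both → same outcome either way.
$317.8: below both → same outcome either way.
$4915.6: above both → same outcome either way.
$327.8: below both → same outcome either way.
Count: 0.

0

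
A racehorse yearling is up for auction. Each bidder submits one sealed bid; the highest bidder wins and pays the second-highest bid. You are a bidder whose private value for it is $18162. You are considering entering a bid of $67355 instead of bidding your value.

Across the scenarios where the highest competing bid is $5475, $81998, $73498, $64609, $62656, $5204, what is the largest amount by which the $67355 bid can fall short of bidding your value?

$5475: same outcome either way → loss $0.
$81998: same outcome either way → loss $0.
$73498: same outcome either way → loss $0.
$64609: truthful gives $0, deviation gives −$46447 → loss $46447.
$62656: truthful gives $0, deviation gives −$44494 → loss $44494.
$5204: same outcome either way → loss $0.
Maximum loss: $46447.

$46447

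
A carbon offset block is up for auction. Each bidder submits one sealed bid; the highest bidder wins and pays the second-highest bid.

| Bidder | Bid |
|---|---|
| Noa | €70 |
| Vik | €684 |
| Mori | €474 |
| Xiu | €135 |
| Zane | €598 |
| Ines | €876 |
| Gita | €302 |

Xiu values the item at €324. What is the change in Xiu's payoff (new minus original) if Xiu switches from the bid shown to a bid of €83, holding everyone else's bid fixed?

The highest bid among the other bidders is €876; Xiu's bid doesn't change that.
Original bid €135: Xiu is not highest (top rival bid is €876); payoff €0.
Alternative bid €83: Xiu is not highest (top rival bid is €876); payoff €0.
Change in payoff = €0 − (€0) = €0.

€0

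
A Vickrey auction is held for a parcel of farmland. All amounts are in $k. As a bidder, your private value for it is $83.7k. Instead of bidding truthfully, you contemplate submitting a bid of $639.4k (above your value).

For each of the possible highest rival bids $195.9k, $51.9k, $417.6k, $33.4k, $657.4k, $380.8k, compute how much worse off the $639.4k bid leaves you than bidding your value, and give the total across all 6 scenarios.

The deviation costs you only when the competing bid falls strictly between $83.7k and $639.4k; elsewhere both bids give the same outcome.
$195.9k: truthful payoff $0k, deviation payoff −$112.2k → loss $112.2k.
$51.9k: outcomes coincide → loss $0k.
$417.6k: truthful payoff $0k, deviation payoff −$333.9k → loss $333.9k.
$33.4k: outcomes coincide → loss $0k.
$657.4k: outcomes coincide → loss $0k.
$380.8k: truthful payoff $0k, deviation payoff −$297.1k → loss $297.1k.
Total loss = $112.2k + $333.9k + $297.1k = $743.2k.
In a second-price auction your bid sets only whether you win, not what you pay, so bidding your true value is weakly dominant.

$743.2k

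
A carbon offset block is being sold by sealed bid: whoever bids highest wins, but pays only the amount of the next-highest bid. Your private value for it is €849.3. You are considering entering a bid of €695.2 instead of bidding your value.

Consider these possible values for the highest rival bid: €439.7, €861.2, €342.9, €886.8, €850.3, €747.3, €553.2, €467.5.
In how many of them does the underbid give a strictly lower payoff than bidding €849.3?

1

The deviation hurts exactly when the highest competing bid lies strictly between €695.2 and €849.3 — underbidding then forfeits a profitable win.
€439.7: below both → same outcome either way.
€861.2: above both → same outcome either way.
€342.9: below both → same outcome either way.
€886.8: above both → same outcome either way.
€850.3: above both → same outcome either way.
€747.3: inside the interval → strictly worse (loss €102).
€553.2: below both → same outcome either way.
€467.5: below both → same outcome either way.
Count: 1.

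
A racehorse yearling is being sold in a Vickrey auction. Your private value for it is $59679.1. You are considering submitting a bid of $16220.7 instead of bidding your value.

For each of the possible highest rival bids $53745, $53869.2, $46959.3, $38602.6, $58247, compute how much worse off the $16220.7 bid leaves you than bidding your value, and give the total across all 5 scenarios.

$46972.4

The deviation costs you only when the competing bid falls strictly between $16220.7 and $59679.1; elsewhere both bids give the same outcome.
$53745: truthful payoff $5934.1, deviation payoff $0 → loss $5934.1.
$53869.2: truthful payoff $5809.9, deviation payoff $0 → loss $5809.9.
$46959.3: truthful payoff $12719.8, deviation payoff $0 → loss $12719.8.
$38602.6: truthful payoff $21076.5, deviation payoff $0 → loss $21076.5.
$58247: truthful payoff $1432.1, deviation payoff $0 → loss $1432.1.
Total loss = $5934.1 + $5809.9 + $12719.8 + $21076.5 + $1432.1 = $46972.4.
Truthful bidding weakly dominates here: raising your bid can only win items priced above your value, and lowering it can only forfeit items priced below.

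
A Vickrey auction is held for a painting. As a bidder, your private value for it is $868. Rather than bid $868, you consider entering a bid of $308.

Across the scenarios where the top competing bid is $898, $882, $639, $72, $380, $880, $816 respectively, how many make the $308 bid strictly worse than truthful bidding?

3

The deviation hurts exactly when the highest competing bid lies strictly between $308 and $868 — underbidding then forfeits a profitable win.
$898: above both → same outcome either way.
$882: above both → same outcome either way.
$639: inside the interval → strictly worse (loss $229).
$72: below both → same outcome either way.
$380: inside the interval → strictly worse (loss $488).
$880: above both → same outcome either way.
$816: inside the interval → strictly worse (loss $52).
Count: 3.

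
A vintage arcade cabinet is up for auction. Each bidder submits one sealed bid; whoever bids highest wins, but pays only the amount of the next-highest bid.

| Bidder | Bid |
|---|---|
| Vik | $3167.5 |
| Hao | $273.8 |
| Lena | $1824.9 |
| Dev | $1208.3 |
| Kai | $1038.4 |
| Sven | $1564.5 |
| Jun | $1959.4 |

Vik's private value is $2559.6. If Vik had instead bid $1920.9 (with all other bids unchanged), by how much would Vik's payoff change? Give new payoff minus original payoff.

The highest bid among the other bidders is $1959.4; Vik's bid doesn't change that.
Original bid $3167.5: Vik is highest, pays the top rival bid $1959.4; payoff $2559.6 − $1959.4 = $600.2.
Alternative bid $1920.9: Vik is not highest (top rival bid is $1959.4); payoff $0.
Change in payoff = $0 − ($600.2) = −$600.2.

−$600.2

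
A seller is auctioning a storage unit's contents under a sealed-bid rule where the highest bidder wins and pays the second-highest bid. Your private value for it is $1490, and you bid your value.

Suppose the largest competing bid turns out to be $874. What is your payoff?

$616

Your bid $1490 exceeds the highest competing bid $874, so you win.
In a second-price auction the winner pays the second-highest bid, $874.
Payoff = value − price = $1490 − $874 = $616.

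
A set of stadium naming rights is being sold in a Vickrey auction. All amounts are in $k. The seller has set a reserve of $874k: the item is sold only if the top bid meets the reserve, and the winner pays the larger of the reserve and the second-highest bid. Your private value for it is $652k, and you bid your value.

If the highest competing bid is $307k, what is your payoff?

$0k

Your bid $652k is the highest bid but falls below the reserve $874k, so the item goes unsold. Payoff $0k.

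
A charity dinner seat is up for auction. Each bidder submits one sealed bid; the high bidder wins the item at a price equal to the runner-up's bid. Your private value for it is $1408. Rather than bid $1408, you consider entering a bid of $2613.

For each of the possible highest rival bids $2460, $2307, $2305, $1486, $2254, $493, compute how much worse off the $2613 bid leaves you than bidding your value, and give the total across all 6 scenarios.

The deviation costs you only when the competing bid falls strictly between $1408 and $2613; elsewhere both bids give the same outcome.
$2460: truthful payoff $0, deviation payoff −$1052 → loss $1052.
$2307: truthful payoff $0, deviation payoff −$899 → loss $899.
$2305: truthful payoff $0, deviation payoff −$897 → loss $897.
$1486: truthful payoff $0, deviation payoff −$78 → loss $78.
$2254: truthful payoff $0, deviation payoff −$846 → loss $846.
$493: outcomes coincide → loss $0.
Total loss = $1052 + $899 + $897 + $78 + $846 = $3772.

$3772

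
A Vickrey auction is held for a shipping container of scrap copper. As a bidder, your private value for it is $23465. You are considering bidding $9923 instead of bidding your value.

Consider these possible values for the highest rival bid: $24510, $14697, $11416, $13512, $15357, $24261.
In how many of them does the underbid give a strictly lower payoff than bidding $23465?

4

The deviation hurts exactly when the highest competing bid lies strictly between $9923 and $23465 — underbidding then forfeits a profitable win.
$24510: above both → same outcome either way.
$14697: inside the interval → strictly worse (loss $8768).
$11416: inside the interval → strictly worse (loss $12049).
$13512: inside the interval → strictly worse (loss $9953).
$15357: inside the interval → strictly worse (loss $8108).
$24261: above both → same outcome either way.
Count: 4.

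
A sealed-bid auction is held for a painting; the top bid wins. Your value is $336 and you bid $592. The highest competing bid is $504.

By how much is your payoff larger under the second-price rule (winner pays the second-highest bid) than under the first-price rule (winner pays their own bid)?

You have the highest bid, so you win under either rule.
Second-price: pay $504 → payoff −$168.
First-price: pay your own bid $592 → payoff −$256.
Difference = −$168 − (−$256) = $88.

$88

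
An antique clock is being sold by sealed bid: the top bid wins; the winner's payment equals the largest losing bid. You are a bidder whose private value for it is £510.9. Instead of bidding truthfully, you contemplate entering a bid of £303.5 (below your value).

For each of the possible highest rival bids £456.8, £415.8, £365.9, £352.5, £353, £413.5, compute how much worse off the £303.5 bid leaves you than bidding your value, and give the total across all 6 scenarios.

£707.9

The deviation costs you only when the competing bid falls strictly between £303.5 and £510.9; elsewhere both bids give the same outcome.
£456.8: truthful payoff £54.1, deviation payoff £0 → loss £54.1.
£415.8: truthful payoff £95.1, deviation payoff £0 → loss £95.1.
£365.9: truthful payoff £145, deviation payoff £0 → loss £145.
£352.5: truthful payoff £158.4, deviation payoff £0 → loss £158.4.
£353: truthful payoff £157.9, deviation payoff £0 → loss £157.9.
£413.5: truthful payoff £97.4, deviation payoff £0 → loss £97.4.
Total loss = £54.1 + £95.1 + £145 + £158.4 + £157.9 + £97.4 = £707.9.
Because the price is fixed by the runner-up's bid, deviating from your value can only change a good outcome into a bad one — never the reverse.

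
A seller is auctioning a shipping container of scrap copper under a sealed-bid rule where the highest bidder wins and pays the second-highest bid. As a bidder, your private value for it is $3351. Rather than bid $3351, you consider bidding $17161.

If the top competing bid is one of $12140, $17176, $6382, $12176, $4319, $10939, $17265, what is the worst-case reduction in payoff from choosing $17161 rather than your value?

$12140: truthful gives $0, deviation gives −$8789 → loss $8789.
$17176: same outcome either way → loss $0.
$6382: truthful gives $0, deviation gives −$3031 → loss $3031.
$12176: truthful gives $0, deviation gives −$8825 → loss $8825.
$4319: truthful gives $0, deviation gives −$968 → loss $968.
$10939: truthful gives $0, deviation gives −$7588 → loss $7588.
$17265: same outcome either way → loss $0.
Maximum loss: $8825.

$8825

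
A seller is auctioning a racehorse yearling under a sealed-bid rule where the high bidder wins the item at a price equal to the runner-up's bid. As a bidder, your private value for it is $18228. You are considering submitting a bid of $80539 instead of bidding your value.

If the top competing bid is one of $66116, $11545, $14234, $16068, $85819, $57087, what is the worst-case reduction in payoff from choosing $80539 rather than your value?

$66116: truthful gives $0, deviation gives −$47888 → loss $47888.
$11545: same outcome either way → loss $0.
$14234: same outcome either way → loss $0.
$16068: same outcome either way → loss $0.
$85819: same outcome either way → loss $0.
$57087: truthful gives $0, deviation gives −$38859 → loss $38859.
Maximum loss: $47888.

$47888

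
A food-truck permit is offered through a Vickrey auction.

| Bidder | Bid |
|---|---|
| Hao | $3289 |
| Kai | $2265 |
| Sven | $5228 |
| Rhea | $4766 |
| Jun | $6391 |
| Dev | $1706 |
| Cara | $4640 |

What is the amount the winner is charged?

$5228

Highest bid: Jun at $6391, so Jun wins.
Second-highest bid: Sven at $5228 — that is the price the winner pays.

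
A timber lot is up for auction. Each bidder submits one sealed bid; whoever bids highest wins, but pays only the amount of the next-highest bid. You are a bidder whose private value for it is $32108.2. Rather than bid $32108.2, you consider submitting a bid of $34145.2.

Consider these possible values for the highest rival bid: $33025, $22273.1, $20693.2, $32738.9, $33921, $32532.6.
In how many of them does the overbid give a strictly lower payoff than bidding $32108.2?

The deviation hurts exactly when the highest competing bid lies strictly between $32108.2 and $34145.2 — overbidding then wins at a price above your value.
$33025: inside the interval → strictly worse (loss $916.8).
$22273.1: below both → same outcome either way.
$20693.2: below both → same outcome either way.
$32738.9: inside the interval → strictly worse (loss $630.7).
$33921: inside the interval → strictly worse (loss $1812.8).
$32532.6: inside the interval → strictly worse (loss $424.4).
Count: 4.

4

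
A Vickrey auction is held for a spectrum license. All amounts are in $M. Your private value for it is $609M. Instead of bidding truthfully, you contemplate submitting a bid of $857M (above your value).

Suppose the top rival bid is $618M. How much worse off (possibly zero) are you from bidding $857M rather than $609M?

Bidding your value $609M: you lose (since $609M < $618M). Payoff $0M.
Bidding $857M: you win and pay $618M. Payoff $609M − $618M = −$9M.
The competing bid $618M lies between your value and your inflated bid, so overbidding wins an item priced above your value.
Loss from deviating = $0M − (−$9M) = $9M.

$9M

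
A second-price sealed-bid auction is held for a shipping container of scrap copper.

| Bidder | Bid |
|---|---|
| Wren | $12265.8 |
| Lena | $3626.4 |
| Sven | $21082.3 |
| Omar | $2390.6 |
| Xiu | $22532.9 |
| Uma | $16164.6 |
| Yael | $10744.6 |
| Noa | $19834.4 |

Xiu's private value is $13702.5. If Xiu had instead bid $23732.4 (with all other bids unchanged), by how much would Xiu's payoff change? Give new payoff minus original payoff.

$0

The highest bid among the other bidders is $21082.3; Xiu's bid doesn't change that.
Original bid $22532.9: Xiu is highest, pays the top rival bid $21082.3; payoff $13702.5 − $21082.3 = −$7379.8.
Alternative bid $23732.4: Xiu is highest, pays the top rival bid $21082.3; payoff $13702.5 − $21082.3 = −$7379.8.
Change in payoff = −$7379.8 − (−$7379.8) = $0.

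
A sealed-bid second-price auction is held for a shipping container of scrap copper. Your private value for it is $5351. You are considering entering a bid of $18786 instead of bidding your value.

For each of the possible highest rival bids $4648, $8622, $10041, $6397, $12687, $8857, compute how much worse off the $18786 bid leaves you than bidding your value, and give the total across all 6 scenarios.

$19849

The deviation costs you only when the competing bid falls strictly between $5351 and $18786; elsewhere both bids give the same outcome.
$4648: outcomes coincide → loss $0.
$8622: truthful payoff $0, deviation payoff −$3271 → loss $3271.
$10041: truthful payoff $0, deviation payoff −$4690 → loss $4690.
$6397: truthful payoff $0, deviation payoff −$1046 → loss $1046.
$12687: truthful payoff $0, deviation payoff −$7336 → loss $7336.
$8857: truthful payoff $0, deviation payoff −$3506 → loss $3506.
Total loss = $3271 + $4690 + $1046 + $7336 + $3506 = $19849.
Truthful bidding weakly dominates here: raising your bid can only win items priced above your value, and lowering it can only forfeit items priced below.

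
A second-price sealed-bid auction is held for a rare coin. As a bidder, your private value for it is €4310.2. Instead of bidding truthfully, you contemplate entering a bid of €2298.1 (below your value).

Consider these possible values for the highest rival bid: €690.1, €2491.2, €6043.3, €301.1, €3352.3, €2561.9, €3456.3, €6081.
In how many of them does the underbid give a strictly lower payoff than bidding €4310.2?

The deviation hurts exactly when the highest competing bid lies strictly between €2298.1 and €4310.2 — underbidding then forfeits a profitable win.
€690.1: below both → same outcome either way.
€2491.2: inside the interval → strictly worse (loss €1819).
€6043.3: above both → same outcome either way.
€301.1: below both → same outcome either way.
€3352.3: inside the interval → strictly worse (loss €957.9).
€2561.9: inside the interval → strictly worse (loss €1748.3).
€3456.3: inside the interval → strictly worse (loss €853.9).
€6081: above both → same outcome either way.
Count: 4.

4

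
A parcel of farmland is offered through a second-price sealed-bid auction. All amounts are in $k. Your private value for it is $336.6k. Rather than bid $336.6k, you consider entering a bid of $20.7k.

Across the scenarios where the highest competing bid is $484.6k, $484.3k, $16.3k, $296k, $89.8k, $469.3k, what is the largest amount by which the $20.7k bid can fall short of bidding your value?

$246.8k

$484.6k: same outcome either way → loss $0k.
$484.3k: same outcome either way → loss $0k.
$16.3k: same outcome either way → loss $0k.
$296k: truthful gives $40.6k, deviation gives $0k → loss $40.6k.
$89.8k: truthful gives $246.8k, deviation gives $0k → loss $246.8k.
$469.3k: same outcome either way → loss $0k.
Maximum loss: $246.8k.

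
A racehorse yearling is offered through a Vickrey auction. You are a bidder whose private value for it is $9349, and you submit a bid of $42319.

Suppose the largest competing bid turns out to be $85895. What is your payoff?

$0

Your bid $42319 is below the highest competing bid $85895, so you lose.
A losing bidder pays nothing and receives nothing: payoff = $0.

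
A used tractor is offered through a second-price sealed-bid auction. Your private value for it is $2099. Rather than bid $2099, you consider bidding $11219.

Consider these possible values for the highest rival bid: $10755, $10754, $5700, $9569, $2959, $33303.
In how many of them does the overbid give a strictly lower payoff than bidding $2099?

5

The deviation hurts exactly when the highest competing bid lies strictly between $2099 and $11219 — overbidding then wins at a price above your value.
$10755: inside the interval → strictly worse (loss $8656).
$10754: inside the interval → strictly worse (loss $8655).
$5700: inside the interval → strictly worse (loss $3601).
$9569: inside the interval → strictly worse (loss $7470).
$2959: inside the interval → strictly worse (loss $860).
$33303: above both → same outcome either way.
Count: 5.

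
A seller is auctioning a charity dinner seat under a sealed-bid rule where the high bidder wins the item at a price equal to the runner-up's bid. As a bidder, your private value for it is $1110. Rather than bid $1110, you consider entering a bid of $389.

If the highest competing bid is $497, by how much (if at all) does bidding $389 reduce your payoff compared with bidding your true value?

$613

Bidding your value $1110: you win (since $1110 > $497) and pay $497. Payoff $613.
Bidding $389: you lose. Payoff $0.
The competing bid $497 lies between your shaded bid and your value, so underbidding forfeits an item you could have won at a profitable price.
Loss from deviating = $613 − ($0) = $613.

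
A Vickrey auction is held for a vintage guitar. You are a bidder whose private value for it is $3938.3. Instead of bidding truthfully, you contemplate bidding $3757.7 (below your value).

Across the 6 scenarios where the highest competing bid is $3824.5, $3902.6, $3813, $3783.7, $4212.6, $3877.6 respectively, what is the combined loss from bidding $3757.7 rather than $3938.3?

The deviation costs you only when the competing bid falls strictly between $3757.7 and $3938.3; elsewhere both bids give the same outcome.
$3824.5: truthful payoff $113.8, deviation payoff $0 → loss $113.8.
$3902.6: truthful payoff $35.7, deviation payoff $0 → loss $35.7.
$3813: truthful payoff $125.3, deviation payoff $0 → loss $125.3.
$3783.7: truthful payoff $154.6, deviation payoff $0 → loss $154.6.
$4212.6: outcomes coincide → loss $0.
$3877.6: truthful payoff $60.7, deviation payoff $0 → loss $60.7.
Total loss = $113.8 + $35.7 + $125.3 + $154.6 + $60.7 = $490.1.
Truthful bidding weakly dominates here: raising your bid can only win items priced above your value, and lowering it can only forfeit items priced below.

$490.1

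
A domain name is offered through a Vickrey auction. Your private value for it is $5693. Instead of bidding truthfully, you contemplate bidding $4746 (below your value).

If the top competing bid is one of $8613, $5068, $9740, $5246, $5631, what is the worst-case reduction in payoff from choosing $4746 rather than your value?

$625

$8613: same outcome either way → loss $0.
$5068: truthful gives $625, deviation gives $0 → loss $625.
$9740: same outcome either way → loss $0.
$5246: truthful gives $447, deviation gives $0 → loss $447.
$5631: truthful gives $62, deviation gives $0 → loss $62.
Maximum loss: $625.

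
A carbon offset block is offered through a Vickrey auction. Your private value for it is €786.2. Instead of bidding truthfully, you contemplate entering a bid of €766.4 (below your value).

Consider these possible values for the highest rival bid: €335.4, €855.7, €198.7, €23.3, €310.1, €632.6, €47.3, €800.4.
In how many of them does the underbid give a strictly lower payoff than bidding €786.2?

The deviation hurts exactly when the highest competing bid lies strictly between €766.4 and €786.2 — underbidding then forfeits a profitable win.
€335.4: below both → same outcome either way.
€855.7: above both → same outcome either way.
€198.7: below both → same outcome either way.
€23.3: below both → same outcome either way.
€310.1: below both → same outcome either way.
€632.6: below both → same outcome either way.
€47.3: below both → same outcome either way.
€800.4: above both → same outcome either way.
Count: 0.

0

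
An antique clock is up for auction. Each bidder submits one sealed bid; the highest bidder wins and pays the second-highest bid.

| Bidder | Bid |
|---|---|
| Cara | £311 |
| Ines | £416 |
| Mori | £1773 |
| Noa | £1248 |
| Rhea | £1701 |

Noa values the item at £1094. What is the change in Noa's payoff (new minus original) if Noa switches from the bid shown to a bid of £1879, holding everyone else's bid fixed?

−£679

The highest bid among the other bidders is £1773; Noa's bid doesn't change that.
Original bid £1248: Noa is not highest (top rival bid is £1773); payoff £0.
Alternative bid £1879: Noa is highest, pays the top rival bid £1773; payoff £1094 − £1773 = −£679.
Change in payoff = −£679 − (£0) = −£679.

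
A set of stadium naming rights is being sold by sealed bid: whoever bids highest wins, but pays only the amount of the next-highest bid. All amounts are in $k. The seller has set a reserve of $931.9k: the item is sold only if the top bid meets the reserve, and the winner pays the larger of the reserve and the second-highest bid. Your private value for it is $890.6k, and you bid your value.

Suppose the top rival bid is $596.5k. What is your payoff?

Your bid $890.6k is the highest bid but falls below the reserve $931.9k, so the item goes unsold. Payoff $0k.

$0k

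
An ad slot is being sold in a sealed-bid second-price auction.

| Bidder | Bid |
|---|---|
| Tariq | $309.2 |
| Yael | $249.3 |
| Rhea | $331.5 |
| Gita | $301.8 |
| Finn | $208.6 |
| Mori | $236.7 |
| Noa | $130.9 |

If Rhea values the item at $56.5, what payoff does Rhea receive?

Highest bid: Rhea at $331.5, so Rhea wins.
Second-highest bid: Tariq at $309.2 — that is the price the winner pays.
Rhea's payoff = value − price = $56.5 − $309.2 = −$252.7.

−$252.7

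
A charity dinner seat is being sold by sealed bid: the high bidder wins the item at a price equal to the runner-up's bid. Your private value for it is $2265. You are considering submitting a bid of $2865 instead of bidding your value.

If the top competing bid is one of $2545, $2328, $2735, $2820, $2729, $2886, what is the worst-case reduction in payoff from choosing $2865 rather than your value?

$555

$2545: truthful gives $0, deviation gives −$280 → loss $280.
$2328: truthful gives $0, deviation gives −$63 → loss $63.
$2735: truthful gives $0, deviation gives −$470 → loss $470.
$2820: truthful gives $0, deviation gives −$555 → loss $555.
$2729: truthful gives $0, deviation gives −$464 → loss $464.
$2886: same outcome either way → loss $0.
Maximum loss: $555.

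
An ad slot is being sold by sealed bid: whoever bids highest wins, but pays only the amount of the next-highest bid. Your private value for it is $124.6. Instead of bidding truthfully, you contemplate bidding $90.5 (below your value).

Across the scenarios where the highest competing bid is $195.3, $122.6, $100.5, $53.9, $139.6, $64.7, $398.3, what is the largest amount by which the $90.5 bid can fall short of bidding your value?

$24.1

$195.3: same outcome either way → loss $0.
$122.6: truthful gives $2, deviation gives $0 → loss $2.
$100.5: truthful gives $24.1, deviation gives $0 → loss $24.1.
$53.9: same outcome either way → loss $0.
$139.6: same outcome either way → loss $0.
$64.7: same outcome either way → loss $0.
$398.3: same outcome either way → loss $0.
Maximum loss: $24.1.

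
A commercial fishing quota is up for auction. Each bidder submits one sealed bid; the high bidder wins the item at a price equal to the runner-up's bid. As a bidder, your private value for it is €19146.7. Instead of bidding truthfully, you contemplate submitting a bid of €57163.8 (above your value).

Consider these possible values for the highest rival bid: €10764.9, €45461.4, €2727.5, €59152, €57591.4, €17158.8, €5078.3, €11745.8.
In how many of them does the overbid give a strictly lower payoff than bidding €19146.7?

The deviation hurts exactly when the highest competing bid lies strictly between €19146.7 and €57163.8 — overbidding then wins at a price above your value.
€10764.9: below both → same outcome either way.
€45461.4: inside the interval → strictly worse (loss €26314.7).
€2727.5: below both → same outcome either way.
€59152: above both → same outcome either way.
€57591.4: above both → same outcome either way.
€17158.8: below both → same outcome either way.
€5078.3: below both → same outcome either way.
€11745.8: below both → same outcome either way.
Count: 1.

1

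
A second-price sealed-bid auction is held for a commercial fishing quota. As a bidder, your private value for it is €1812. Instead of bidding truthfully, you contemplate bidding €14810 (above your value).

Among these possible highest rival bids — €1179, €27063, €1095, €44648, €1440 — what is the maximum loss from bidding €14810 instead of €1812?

€1179: same outcome either way → loss €0.
€27063: same outcome either way → loss €0.
€1095: same outcome either way → loss €0.
€44648: same outcome either way → loss €0.
€1440: same outcome either way → loss €0.
Maximum loss: €0.

€0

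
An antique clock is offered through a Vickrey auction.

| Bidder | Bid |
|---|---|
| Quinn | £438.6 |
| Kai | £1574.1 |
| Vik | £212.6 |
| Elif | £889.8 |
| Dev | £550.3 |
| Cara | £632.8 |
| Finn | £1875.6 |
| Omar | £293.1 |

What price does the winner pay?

Highest bid: Finn at £1875.6, so Finn wins.
Second-highest bid: Kai at £1574.1 — that is the price the winner pays.

£1574.1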